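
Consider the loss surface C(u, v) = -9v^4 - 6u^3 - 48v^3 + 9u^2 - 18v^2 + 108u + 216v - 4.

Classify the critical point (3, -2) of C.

The mixed partial ∂²C/∂u∂v is 0, so the Hessian at any point is diag(C_uu, C_vv) = diag(18(-2u + 1), -36(3v^2 + 8v + 1)).
At (3, -2): H = diag(-90, 108).
The eigenvalues have opposite signs, so H is indefinite: a saddle point.

saddle point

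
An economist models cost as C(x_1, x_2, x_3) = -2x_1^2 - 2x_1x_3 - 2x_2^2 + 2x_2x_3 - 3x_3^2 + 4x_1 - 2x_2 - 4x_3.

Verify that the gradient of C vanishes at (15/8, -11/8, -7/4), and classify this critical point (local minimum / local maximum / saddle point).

local maximum

∇C = (-4x_1 - 2x_3 + 4, -4x_2 + 2x_3 - 2, -2x_1 + 2x_2 - 6x_3 - 4); substituting (15/8, -11/8, -7/4) gives ∇C = (0, 0, 0), so (15/8, -11/8, -7/4) is indeed a critical point.
The Hessian is constant: H = [[-4, 0, -2], [0, -4, 2], [-2, 2, -6]].
Leading principal minors: Δ₁ = -4, Δ₂ = 16, Δ₃ = -64.
The minors alternate sign starting negative (−, +, −), so H is negative definite: a local maximum.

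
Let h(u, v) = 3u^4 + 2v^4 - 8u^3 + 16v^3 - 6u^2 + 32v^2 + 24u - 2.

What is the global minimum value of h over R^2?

-21

h(u,v) separates as P(u) + Q(v) − 2, so its minimum is min P + min Q − 2.
P'(u) = 12(u - 2)(u - 1)(u + 1) vanishes at u ∈ {-1, 1, 2}; Q'(v) = 8v(v + 2)(v + 4) vanishes at v ∈ {-4, -2, 0}.
Local minima of P (where P''>0): P(-1)=-19, P(2)=8. Local minima of Q: Q(-4)=0, Q(0)=0.
So the global minimum of h is P(-1) + Q(-4) − 2 = -19 + 0 − 2 = -21, attained at (-1, -4).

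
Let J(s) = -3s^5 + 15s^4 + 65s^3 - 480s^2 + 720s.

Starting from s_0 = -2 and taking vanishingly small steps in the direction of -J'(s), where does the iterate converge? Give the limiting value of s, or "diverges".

J'(s) = -15(s - 4)(s - 3)(s - 1)(s + 4), so J'(-2) = 2700.
Gradient descent moves in the -J' direction, i.e. s is decreasing.
The nearest critical point in that direction is s = -4, where J'' = 4200 > 0 (a local minimum). The iterate converges there.

-4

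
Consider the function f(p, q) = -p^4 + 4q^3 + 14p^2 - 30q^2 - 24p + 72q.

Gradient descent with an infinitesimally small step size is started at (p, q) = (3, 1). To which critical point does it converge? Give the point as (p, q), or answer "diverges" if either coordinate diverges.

f is separable, so gradient descent decouples: p follows -∂f/∂p, q follows -∂f/∂q.
∂f/∂p = -4(p - 2)(p - 1)(p + 3); at p=3 this is -48, so p increases.
∂f/∂q = 12(q - 3)(q - 2); at q=1 this is 24, so q decreases.
The p-coordinate has no critical point in that direction and runs off to infinity.

diverges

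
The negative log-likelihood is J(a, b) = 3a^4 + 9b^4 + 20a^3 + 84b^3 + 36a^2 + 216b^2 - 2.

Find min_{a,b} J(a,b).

-2

J(a,b) separates as P(a) + Q(b) − 2, so its minimum is min P + min Q − 2.
P'(a) = 12a(a + 2)(a + 3) vanishes at a ∈ {-3, -2, 0}; Q'(b) = 36b(b + 3)(b + 4) vanishes at b ∈ {-4, -3, 0}.
Local minima of P (where P''>0): P(-3)=27, P(0)=0. Local minima of Q: Q(-4)=384, Q(0)=0.
So the global minimum of J is P(0) + Q(0) − 2 = 0 + 0 − 2 = -2, attained at (0, 0).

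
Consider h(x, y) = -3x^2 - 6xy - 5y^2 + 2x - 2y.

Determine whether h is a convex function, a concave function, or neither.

concave

h is quadratic, so its Hessian is the constant matrix H = [[-6, -6], [-6, -10]].
det(H) = 24, tr(H) = -16.
det(H) > 0 and tr(H) < 0, so H is negative definite everywhere: concave.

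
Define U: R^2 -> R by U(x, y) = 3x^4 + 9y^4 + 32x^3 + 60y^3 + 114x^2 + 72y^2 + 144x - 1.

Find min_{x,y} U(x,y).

U(x,y) separates as P(x) + Q(y) − 1, so its minimum is min P + min Q − 1.
P'(x) = 12(x + 1)(x + 3)(x + 4) vanishes at x ∈ {-4, -3, -1}; Q'(y) = 36y(y + 1)(y + 4) vanishes at y ∈ {-4, -1, 0}.
Local minima of P (where P''>0): P(-4)=-32, P(-1)=-59. Local minima of Q: Q(-4)=-384, Q(0)=0.
So the global minimum of U is P(-1) + Q(-4) − 1 = -59 − 384 − 1 = -444, attained at (-1, -4).

-444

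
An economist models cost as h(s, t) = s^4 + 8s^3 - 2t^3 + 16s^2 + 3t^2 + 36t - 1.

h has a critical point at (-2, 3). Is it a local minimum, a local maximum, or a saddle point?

local maximum

The mixed partial ∂²h/∂s∂t is 0, so the Hessian at any point is diag(h_ss, h_tt) = diag(4(3s^2 + 12s + 8), 6(-2t + 1)).
At (-2, 3): H = diag(-16, -30).
Both eigenvalues are negative, so H is negative definite: a local maximum.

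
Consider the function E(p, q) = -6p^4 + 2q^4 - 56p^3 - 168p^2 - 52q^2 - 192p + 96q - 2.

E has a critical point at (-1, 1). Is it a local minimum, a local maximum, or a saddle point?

The mixed partial ∂²E/∂p∂q is 0, so the Hessian at any point is diag(E_pp, E_qq) = diag(-24(3p^2 + 14p + 14), 8(3q^2 - 13)).
At (-1, 1): H = diag(-72, -80).
Both eigenvalues are negative, so H is negative definite: a local maximum.

local maximum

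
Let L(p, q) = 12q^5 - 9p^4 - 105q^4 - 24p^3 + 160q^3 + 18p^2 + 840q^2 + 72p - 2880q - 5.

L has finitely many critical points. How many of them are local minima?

2

L separates as a function of p plus a function of q, so ∇L=0 decouples.
∂L/∂p = -36(p - 1)(p + 1)(p + 2) = 0 at p ∈ {-2, -1, 1}; ∂L/∂q = 60(q - 4)(q - 3)(q - 2)(q + 2) = 0 at q ∈ {-2, 2, 3, 4}.
The Hessian is diagonal: diag(L_pp, L_qq). Second derivatives: L_pp(-2)=-108, L_pp(-1)=72, L_pp(1)=-216; L_qq(-2)=-7200, L_qq(2)=480, L_qq(3)=-300, L_qq(4)=720.
Local minima occur where both diagonal entries positive: (-1, 2), (-1, 4). Count: 2.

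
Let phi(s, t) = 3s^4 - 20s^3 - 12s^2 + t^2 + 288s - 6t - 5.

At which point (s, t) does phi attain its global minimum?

(-2, 3)

phi(s,t) separates as P(s) + Q(t) − 5, so its minimum is min P + min Q − 5.
P'(s) = 12(s - 4)(s - 3)(s + 2) vanishes at s ∈ {-2, 3, 4}; Q'(t) = 2(t - 3) vanishes at t ∈ {3}.
Local minima of P (where P''>0): P(-2)=-416, P(4)=448. Local minima of Q: Q(3)=-9.
So the global minimum of phi is P(-2) + Q(3) − 5 = -416 − 9 − 5 = -430, attained at (-2, 3).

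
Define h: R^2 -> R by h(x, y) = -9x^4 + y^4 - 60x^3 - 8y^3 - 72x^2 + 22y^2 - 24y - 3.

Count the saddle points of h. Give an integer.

h separates as a function of x plus a function of y, so ∇h=0 decouples.
∂h/∂x = -36x(x + 1)(x + 4) = 0 at x ∈ {-4, -1, 0}; ∂h/∂y = 4(y - 3)(y - 2)(y - 1) = 0 at y ∈ {1, 2, 3}.
The Hessian is diagonal: diag(h_xx, h_yy). Second derivatives: h_xx(-4)=-432, h_xx(-1)=108, h_xx(0)=-144; h_yy(1)=8, h_yy(2)=-4, h_yy(3)=8.
Saddle points occur where the two diagonal entries have opposite signs: (-4, 1), (-4, 3), (-1, 2), (0, 1), (0, 3). Count: 5.

5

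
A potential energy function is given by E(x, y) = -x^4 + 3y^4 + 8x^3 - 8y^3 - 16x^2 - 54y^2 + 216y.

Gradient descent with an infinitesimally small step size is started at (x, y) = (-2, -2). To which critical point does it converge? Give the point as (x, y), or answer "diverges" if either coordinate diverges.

E is separable, so gradient descent decouples: x follows -∂E/∂x, y follows -∂E/∂y.
∂E/∂x = -4x(x - 4)(x - 2); at x=-2 this is 192, so x decreases.
∂E/∂y = 12(y - 3)(y - 2)(y + 3); at y=-2 this is 240, so y decreases.
The x-coordinate has no critical point in that direction and runs off to infinity.

diverges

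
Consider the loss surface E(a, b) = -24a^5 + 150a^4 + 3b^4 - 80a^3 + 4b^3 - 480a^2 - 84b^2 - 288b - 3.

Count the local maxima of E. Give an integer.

2

E separates as a function of a plus a function of b, so ∇E=0 decouples.
∂E/∂a = -120a(a - 4)(a - 2)(a + 1) = 0 at a ∈ {-1, 0, 2, 4}; ∂E/∂b = 12(b - 4)(b + 2)(b + 3) = 0 at b ∈ {-3, -2, 4}.
The Hessian is diagonal: diag(E_aa, E_bb). Second derivatives: E_aa(-1)=1800, E_aa(0)=-960, E_aa(2)=1440, E_aa(4)=-4800; E_bb(-3)=84, E_bb(-2)=-72, E_bb(4)=504.
Local maxima occur where both diagonal entries negative: (0, -2), (4, -2). Count: 2.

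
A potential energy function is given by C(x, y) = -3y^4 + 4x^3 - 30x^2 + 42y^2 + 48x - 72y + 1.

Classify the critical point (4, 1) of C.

local minimum

The mixed partial ∂²C/∂x∂y is 0, so the Hessian at any point is diag(C_xx, C_yy) = diag(12(2x - 5), 12(-3y^2 + 7)).
At (4, 1): H = diag(36, 48).
Both eigenvalues are positive, so H is positive definite: a local minimum.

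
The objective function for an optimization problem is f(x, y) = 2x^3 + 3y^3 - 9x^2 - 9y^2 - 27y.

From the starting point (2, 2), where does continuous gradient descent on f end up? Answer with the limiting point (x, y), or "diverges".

(3, 3)

f is separable, so gradient descent decouples: x follows -∂f/∂x, y follows -∂f/∂y.
∂f/∂x = 6x(x - 3); at x=2 this is -12, so x increases.
∂f/∂y = 9(y - 3)(y + 1); at y=2 this is -27, so y increases.
x converges to its nearest critical value 3 (a local min of the x-part); y converges to 3. The iterate converges to (3, 3).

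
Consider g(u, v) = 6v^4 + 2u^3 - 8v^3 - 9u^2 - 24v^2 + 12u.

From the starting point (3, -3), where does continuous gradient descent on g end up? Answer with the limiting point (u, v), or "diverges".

g is separable, so gradient descent decouples: u follows -∂g/∂u, v follows -∂g/∂v.
∂g/∂u = 6(u - 2)(u - 1); at u=3 this is 12, so u decreases.
∂g/∂v = 24v(v - 2)(v + 1); at v=-3 this is -720, so v increases.
u converges to its nearest critical value 2 (a local min of the u-part); v converges to -1. The iterate converges to (2, -1).

(2, -1)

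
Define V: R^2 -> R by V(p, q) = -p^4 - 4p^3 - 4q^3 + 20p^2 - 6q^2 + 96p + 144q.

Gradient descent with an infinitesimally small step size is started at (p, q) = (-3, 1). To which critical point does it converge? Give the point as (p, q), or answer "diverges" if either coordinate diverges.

V is separable, so gradient descent decouples: p follows -∂V/∂p, q follows -∂V/∂q.
∂V/∂p = -4(p - 3)(p + 2)(p + 4); at p=-3 this is -24, so p increases.
∂V/∂q = -12(q - 3)(q + 4); at q=1 this is 120, so q decreases.
p converges to its nearest critical value -2 (a local min of the p-part); q converges to -4. The iterate converges to (-2, -4).

(-2, -4)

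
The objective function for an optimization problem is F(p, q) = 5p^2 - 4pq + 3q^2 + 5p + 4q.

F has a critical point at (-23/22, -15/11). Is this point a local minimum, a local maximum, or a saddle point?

The Hessian of F is constant: H = [[10, -4], [-4, 6]].
det(H) = 10·6 − (-4)² = 44.
det(H) > 0 and tr(H) = 16 > 0, so H is positive definite and the point is a local minimum.

local minimum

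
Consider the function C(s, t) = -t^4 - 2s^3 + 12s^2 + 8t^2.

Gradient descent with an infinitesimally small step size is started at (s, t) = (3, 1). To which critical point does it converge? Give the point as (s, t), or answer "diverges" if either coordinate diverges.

(0, 0)

C is separable, so gradient descent decouples: s follows -∂C/∂s, t follows -∂C/∂t.
∂C/∂s = -6s(s - 4); at s=3 this is 18, so s decreases.
∂C/∂t = -4t(t - 2)(t + 2); at t=1 this is 12, so t decreases.
s converges to its nearest critical value 0 (a local min of the s-part); t converges to 0. The iterate converges to (0, 0).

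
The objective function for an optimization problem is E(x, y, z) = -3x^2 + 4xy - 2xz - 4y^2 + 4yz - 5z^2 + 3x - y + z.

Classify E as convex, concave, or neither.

E is quadratic, so its Hessian is the constant matrix H = [[-6, 4, -2], [4, -8, 4], [-2, 4, -10]].
Leading principal minors: -6, 32, -256.
Signs alternate −, +, − ⇒ H ≺ 0 ⇒ concave.

concave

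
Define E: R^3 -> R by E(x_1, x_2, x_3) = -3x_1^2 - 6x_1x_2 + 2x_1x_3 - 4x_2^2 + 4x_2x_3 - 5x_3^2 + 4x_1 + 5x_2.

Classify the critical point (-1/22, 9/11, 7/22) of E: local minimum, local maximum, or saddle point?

local maximum

The Hessian is constant: H = [[-6, -6, 2], [-6, -8, 4], [2, 4, -10]].
Leading principal minors: Δ₁ = -6, Δ₂ = 12, Δ₃ = -88.
The minors alternate sign starting negative (−, +, −), so H is negative definite: a local maximum.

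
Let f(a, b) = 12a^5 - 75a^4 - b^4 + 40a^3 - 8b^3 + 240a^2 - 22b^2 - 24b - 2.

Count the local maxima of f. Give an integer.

f separates as a function of a plus a function of b, so ∇f=0 decouples.
∂f/∂a = 60a(a - 4)(a - 2)(a + 1) = 0 at a ∈ {-1, 0, 2, 4}; ∂f/∂b = -4(b + 1)(b + 2)(b + 3) = 0 at b ∈ {-3, -2, -1}.
The Hessian is diagonal: diag(f_aa, f_bb). Second derivatives: f_aa(-1)=-900, f_aa(0)=480, f_aa(2)=-720, f_aa(4)=2400; f_bb(-3)=-8, f_bb(-2)=4, f_bb(-1)=-8.
Local maxima occur where both diagonal entries negative: (-1, -3), (-1, -1), (2, -3), (2, -1). Count: 4.

4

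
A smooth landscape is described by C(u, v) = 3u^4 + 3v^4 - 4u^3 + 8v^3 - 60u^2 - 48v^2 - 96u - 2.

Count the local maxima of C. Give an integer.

C separates as a function of u plus a function of v, so ∇C=0 decouples.
∂C/∂u = 12(u - 4)(u + 1)(u + 2) = 0 at u ∈ {-2, -1, 4}; ∂C/∂v = 12v(v - 2)(v + 4) = 0 at v ∈ {-4, 0, 2}.
The Hessian is diagonal: diag(C_uu, C_vv). Second derivatives: C_uu(-2)=72, C_uu(-1)=-60, C_uu(4)=360; C_vv(-4)=288, C_vv(0)=-96, C_vv(2)=144.
Local maxima occur where both diagonal entries negative: (-1, 0). Count: 1.

1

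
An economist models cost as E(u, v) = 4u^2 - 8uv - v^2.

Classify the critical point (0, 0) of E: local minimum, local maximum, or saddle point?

The Hessian of E is constant: H = [[8, -8], [-8, -2]].
det(H) = 8·(-2) − (-8)² = -80.
Since det(H) < 0, H is indefinite and the critical point is a saddle point.

saddle point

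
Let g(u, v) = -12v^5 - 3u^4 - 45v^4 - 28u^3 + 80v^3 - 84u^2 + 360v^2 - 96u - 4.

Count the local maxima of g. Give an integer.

g separates as a function of u plus a function of v, so ∇g=0 decouples.
∂g/∂u = -12(u + 1)(u + 2)(u + 4) = 0 at u ∈ {-4, -2, -1}; ∂g/∂v = -60v(v - 2)(v + 2)(v + 3) = 0 at v ∈ {-3, -2, 0, 2}.
The Hessian is diagonal: diag(g_uu, g_vv). Second derivatives: g_uu(-4)=-72, g_uu(-2)=24, g_uu(-1)=-36; g_vv(-3)=900, g_vv(-2)=-480, g_vv(0)=720, g_vv(2)=-2400.
Local maxima occur where both diagonal entries negative: (-4, -2), (-4, 2), (-1, -2), (-1, 2). Count: 4.

4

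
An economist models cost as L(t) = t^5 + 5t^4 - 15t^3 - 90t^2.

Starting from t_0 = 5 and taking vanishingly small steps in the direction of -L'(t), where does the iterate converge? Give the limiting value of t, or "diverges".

3

L'(t) = 5t(t - 3)(t + 3)(t + 4), so L'(5) = 3600.
Gradient descent moves in the -L' direction, i.e. t is decreasing.
The nearest critical point in that direction is t = 3, where L'' = 630 > 0 (a local minimum). The iterate converges there.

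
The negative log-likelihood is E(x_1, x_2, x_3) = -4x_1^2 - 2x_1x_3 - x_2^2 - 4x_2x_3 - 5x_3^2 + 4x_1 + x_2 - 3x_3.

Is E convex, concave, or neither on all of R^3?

E is quadratic, so its Hessian is the constant matrix H = [[-8, 0, -2], [0, -2, -4], [-2, -4, -10]].
Leading principal minors: -8, 16, -24.
Signs alternate −, +, − ⇒ H ≺ 0 ⇒ concave.

concave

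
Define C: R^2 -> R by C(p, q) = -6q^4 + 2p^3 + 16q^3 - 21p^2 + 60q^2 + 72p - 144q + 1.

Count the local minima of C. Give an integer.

1

C separates as a function of p plus a function of q, so ∇C=0 decouples.
∂C/∂p = 6(p - 4)(p - 3) = 0 at p ∈ {3, 4}; ∂C/∂q = -24(q - 3)(q - 1)(q + 2) = 0 at q ∈ {-2, 1, 3}.
The Hessian is diagonal: diag(C_pp, C_qq). Second derivatives: C_pp(3)=-6, C_pp(4)=6; C_qq(-2)=-360, C_qq(1)=144, C_qq(3)=-240.
Local minima occur where both diagonal entries positive: (4, 1). Count: 1.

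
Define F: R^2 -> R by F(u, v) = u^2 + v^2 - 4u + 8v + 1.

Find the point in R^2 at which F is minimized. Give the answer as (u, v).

(2, -4)

F(u,v) separates as P(u) + Q(v) + 1, so its minimum is min P + min Q + 1.
P'(u) = 2u - 4 vanishes at u ∈ {2}; Q'(v) = 2v + 8 vanishes at v ∈ {-4}.
Local minima of P (where P''>0): P(2)=-4. Local minima of Q: Q(-4)=-16.
So the global minimum of F is P(2) + Q(-4) + 1 = -4 − 16 + 1 = -19, attained at (2, -4).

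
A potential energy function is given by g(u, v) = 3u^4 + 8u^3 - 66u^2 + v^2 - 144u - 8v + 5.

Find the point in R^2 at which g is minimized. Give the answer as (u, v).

g(u,v) separates as P(u) + Q(v) + 5, so its minimum is min P + min Q + 5.
P'(u) = 12(u - 3)(u + 1)(u + 4) vanishes at u ∈ {-4, -1, 3}; Q'(v) = 2v - 8 vanishes at v ∈ {4}.
Local minima of P (where P''>0): P(-4)=-224, P(3)=-567. Local minima of Q: Q(4)=-16.
So the global minimum of g is P(3) + Q(4) + 5 = -567 − 16 + 5 = -578, attained at (3, 4).

(3, 4)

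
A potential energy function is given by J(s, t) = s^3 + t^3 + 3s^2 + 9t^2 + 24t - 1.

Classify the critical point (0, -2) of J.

The mixed partial ∂²J/∂s∂t is 0, so the Hessian at any point is diag(J_ss, J_tt) = diag(6(s + 1), 6(t + 3)).
At (0, -2): H = diag(6, 6).
Both eigenvalues are positive, so H is positive definite: a local minimum.

local minimum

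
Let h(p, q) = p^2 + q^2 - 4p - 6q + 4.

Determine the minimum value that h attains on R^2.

-9

h(p,q) separates as A(p) + B(q) + 4, so its minimum is min A + min B + 4.
A'(p) = 2p - 4 vanishes at p ∈ {2}; B'(q) = 2q - 6 vanishes at q ∈ {3}.
Local minima of A (where A''>0): A(2)=-4. Local minima of B: B(3)=-9.
So the global minimum of h is A(2) + B(3) + 4 = -4 − 9 + 4 = -9, attained at (2, 3).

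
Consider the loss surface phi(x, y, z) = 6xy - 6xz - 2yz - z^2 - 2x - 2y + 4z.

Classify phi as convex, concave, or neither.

phi is quadratic, so its Hessian is the constant matrix H = [[0, 6, -6], [6, 0, -2], [-6, -2, -2]].
Leading principal minors: 0, -36, 216.
Neither pattern holds ⇒ H is indefinite ⇒ neither convex nor concave.

neither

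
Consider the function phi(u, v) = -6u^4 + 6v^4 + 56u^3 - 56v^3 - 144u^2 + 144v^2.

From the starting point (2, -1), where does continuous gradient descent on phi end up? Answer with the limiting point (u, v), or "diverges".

(3, 0)

phi is separable, so gradient descent decouples: u follows -∂phi/∂u, v follows -∂phi/∂v.
∂phi/∂u = -24u(u - 4)(u - 3); at u=2 this is -96, so u increases.
∂phi/∂v = 24v(v - 4)(v - 3); at v=-1 this is -480, so v increases.
u converges to its nearest critical value 3 (a local min of the u-part); v converges to 0. The iterate converges to (3, 0).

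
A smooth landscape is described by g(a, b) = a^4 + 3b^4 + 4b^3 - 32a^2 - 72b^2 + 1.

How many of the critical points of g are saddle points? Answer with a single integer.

4

g separates as a function of a plus a function of b, so ∇g=0 decouples.
∂g/∂a = 4a(a - 4)(a + 4) = 0 at a ∈ {-4, 0, 4}; ∂g/∂b = 12b(b - 3)(b + 4) = 0 at b ∈ {-4, 0, 3}.
The Hessian is diagonal: diag(g_aa, g_bb). Second derivatives: g_aa(-4)=128, g_aa(0)=-64, g_aa(4)=128; g_bb(-4)=336, g_bb(0)=-144, g_bb(3)=252.
Saddle points occur where the two diagonal entries have opposite signs: (-4, 0), (0, -4), (0, 3), (4, 0). Count: 4.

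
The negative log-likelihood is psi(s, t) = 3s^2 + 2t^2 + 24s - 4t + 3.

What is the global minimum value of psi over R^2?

-47

psi(s,t) separates as P(s) + Q(t) + 3, so its minimum is min P + min Q + 3.
P'(s) = 6s + 24 vanishes at s ∈ {-4}; Q'(t) = 4(t - 1) vanishes at t ∈ {1}.
Local minima of P (where P''>0): P(-4)=-48. Local minima of Q: Q(1)=-2.
So the global minimum of psi is P(-4) + Q(1) + 3 = -48 − 2 + 3 = -47, attained at (-4, 1).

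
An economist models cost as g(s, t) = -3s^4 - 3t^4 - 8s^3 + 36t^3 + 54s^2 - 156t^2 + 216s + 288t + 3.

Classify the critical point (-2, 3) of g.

local minimum

The mixed partial ∂²g/∂s∂t is 0, so the Hessian at any point is diag(g_ss, g_tt) = diag(12(-3s^2 - 4s + 9), 12(-3t^2 + 18t - 26)).
At (-2, 3): H = diag(60, 12).
Both eigenvalues are positive, so H is positive definite: a local minimum.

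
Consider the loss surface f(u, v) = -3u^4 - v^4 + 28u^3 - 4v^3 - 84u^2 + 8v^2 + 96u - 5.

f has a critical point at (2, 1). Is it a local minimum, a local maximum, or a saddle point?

saddle point

The mixed partial ∂²f/∂u∂v is 0, so the Hessian at any point is diag(f_uu, f_vv) = diag(12(-3u^2 + 14u - 14), 4(-3v^2 - 6v + 4)).
At (2, 1): H = diag(24, -20).
The eigenvalues have opposite signs, so H is indefinite: a saddle point.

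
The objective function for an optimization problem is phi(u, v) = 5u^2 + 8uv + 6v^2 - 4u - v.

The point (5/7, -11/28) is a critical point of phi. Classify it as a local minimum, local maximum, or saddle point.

The Hessian of phi is constant: H = [[10, 8], [8, 12]].
det(H) = 10·12 − 8² = 56.
det(H) > 0 and tr(H) = 22 > 0, so H is positive definite and the point is a local minimum.

local minimum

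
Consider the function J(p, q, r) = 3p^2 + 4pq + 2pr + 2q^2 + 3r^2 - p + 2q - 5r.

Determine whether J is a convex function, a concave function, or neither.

J is quadratic, so its Hessian is the constant matrix H = [[6, 4, 2], [4, 4, 0], [2, 0, 6]].
Leading principal minors: 6, 8, 32.
All positive ⇒ H ≻ 0 ⇒ convex.

convex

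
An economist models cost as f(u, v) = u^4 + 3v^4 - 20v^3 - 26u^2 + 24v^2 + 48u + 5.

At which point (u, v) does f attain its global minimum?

(-4, 4)

f(u,v) separates as P(u) + Q(v) + 5, so its minimum is min P + min Q + 5.
P'(u) = 4(u - 3)(u - 1)(u + 4) vanishes at u ∈ {-4, 1, 3}; Q'(v) = 12v(v - 4)(v - 1) vanishes at v ∈ {0, 1, 4}.
Local minima of P (where P''>0): P(-4)=-352, P(3)=-9. Local minima of Q: Q(0)=0, Q(4)=-128.
So the global minimum of f is P(-4) + Q(4) + 5 = -352 − 128 + 5 = -475, attained at (-4, 4).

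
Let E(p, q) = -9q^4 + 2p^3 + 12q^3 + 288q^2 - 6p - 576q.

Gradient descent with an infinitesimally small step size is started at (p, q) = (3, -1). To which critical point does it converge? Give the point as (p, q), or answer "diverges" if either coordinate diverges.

E is separable, so gradient descent decouples: p follows -∂E/∂p, q follows -∂E/∂q.
∂E/∂p = 6(p - 1)(p + 1); at p=3 this is 48, so p decreases.
∂E/∂q = -36(q - 4)(q - 1)(q + 4); at q=-1 this is -1080, so q increases.
p converges to its nearest critical value 1 (a local min of the p-part); q converges to 1. The iterate converges to (1, 1).

(1, 1)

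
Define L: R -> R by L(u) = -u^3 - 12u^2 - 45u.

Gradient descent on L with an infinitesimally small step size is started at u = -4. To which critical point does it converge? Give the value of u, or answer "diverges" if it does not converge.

L'(u) = -3(u + 3)(u + 5), so L'(-4) = 3.
Gradient descent moves in the -L' direction, i.e. u is decreasing.
The nearest critical point in that direction is u = -5, where L'' = 6 > 0 (a local minimum). The iterate converges there.

-5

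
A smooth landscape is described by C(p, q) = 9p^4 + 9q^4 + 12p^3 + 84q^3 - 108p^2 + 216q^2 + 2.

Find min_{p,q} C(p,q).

C(p,q) separates as A(p) + B(q) + 2, so its minimum is min A + min B + 2.
A'(p) = 36p(p - 2)(p + 3) vanishes at p ∈ {-3, 0, 2}; B'(q) = 36q(q + 3)(q + 4) vanishes at q ∈ {-4, -3, 0}.
Local minima of A (where A''>0): A(-3)=-567, A(2)=-192. Local minima of B: B(-4)=384, B(0)=0.
So the global minimum of C is A(-3) + B(0) + 2 = -567 + 0 + 2 = -565, attained at (-3, 0).

-565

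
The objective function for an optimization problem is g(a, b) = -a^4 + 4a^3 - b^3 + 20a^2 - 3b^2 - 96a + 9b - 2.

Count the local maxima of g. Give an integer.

2

g separates as a function of a plus a function of b, so ∇g=0 decouples.
∂g/∂a = -4(a - 4)(a - 2)(a + 3) = 0 at a ∈ {-3, 2, 4}; ∂g/∂b = -3(b - 1)(b + 3) = 0 at b ∈ {-3, 1}.
The Hessian is diagonal: diag(g_aa, g_bb). Second derivatives: g_aa(-3)=-140, g_aa(2)=40, g_aa(4)=-56; g_bb(-3)=12, g_bb(1)=-12.
Local maxima occur where both diagonal entries negative: (-3, 1), (4, 1). Count: 2.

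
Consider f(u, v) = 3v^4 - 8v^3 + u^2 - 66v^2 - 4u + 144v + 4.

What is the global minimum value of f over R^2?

f(u,v) separates as P(u) + Q(v) + 4, so its minimum is min P + min Q + 4.
P'(u) = 2u - 4 vanishes at u ∈ {2}; Q'(v) = 12(v - 4)(v - 1)(v + 3) vanishes at v ∈ {-3, 1, 4}.
Local minima of P (where P''>0): P(2)=-4. Local minima of Q: Q(-3)=-567, Q(4)=-224.
So the global minimum of f is P(2) + Q(-3) + 4 = -4 − 567 + 4 = -567, attained at (2, -3).

-567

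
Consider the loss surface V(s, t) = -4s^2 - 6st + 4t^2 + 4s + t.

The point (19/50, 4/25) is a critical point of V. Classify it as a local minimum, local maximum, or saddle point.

The Hessian of V is constant: H = [[-8, -6], [-6, 8]].
det(H) = (-8)·8 − (-6)² = -100.
Since det(H) < 0, H is indefinite and the critical point is a saddle point.

saddle point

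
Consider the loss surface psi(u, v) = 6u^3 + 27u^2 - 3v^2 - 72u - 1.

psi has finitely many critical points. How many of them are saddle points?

psi separates as a function of u plus a function of v, so ∇psi=0 decouples.
∂psi/∂u = 18(u - 1)(u + 4) = 0 at u ∈ {-4, 1}; ∂psi/∂v = -6v = 0 at v ∈ {0}.
The Hessian is diagonal: diag(psi_uu, psi_vv). Second derivatives: psi_uu(-4)=-90, psi_uu(1)=90; psi_vv(0)=-6.
Saddle points occur where the two diagonal entries have opposite signs: (1, 0). Count: 1.

1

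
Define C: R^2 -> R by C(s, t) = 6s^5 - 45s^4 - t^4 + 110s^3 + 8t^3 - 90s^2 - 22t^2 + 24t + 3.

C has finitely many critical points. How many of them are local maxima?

4

C separates as a function of s plus a function of t, so ∇C=0 decouples.
∂C/∂s = 30s(s - 3)(s - 2)(s - 1) = 0 at s ∈ {0, 1, 2, 3}; ∂C/∂t = -4(t - 3)(t - 2)(t - 1) = 0 at t ∈ {1, 2, 3}.
The Hessian is diagonal: diag(C_ss, C_tt). Second derivatives: C_ss(0)=-180, C_ss(1)=60, C_ss(2)=-60, C_ss(3)=180; C_tt(1)=-8, C_tt(2)=4, C_tt(3)=-8.
Local maxima occur where both diagonal entries negative: (0, 1), (0, 3), (2, 1), (2, 3). Count: 4.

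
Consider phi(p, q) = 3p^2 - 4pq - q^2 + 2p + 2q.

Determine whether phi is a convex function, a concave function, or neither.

phi is quadratic, so its Hessian is the constant matrix H = [[6, -4], [-4, -2]].
det(H) = -28, tr(H) = 4.
det(H) < 0, so H is indefinite: neither convex nor concave.

neither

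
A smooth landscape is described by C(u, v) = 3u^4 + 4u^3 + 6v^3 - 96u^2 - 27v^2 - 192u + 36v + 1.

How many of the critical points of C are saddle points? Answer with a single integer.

3

C separates as a function of u plus a function of v, so ∇C=0 decouples.
∂C/∂u = 12(u - 4)(u + 1)(u + 4) = 0 at u ∈ {-4, -1, 4}; ∂C/∂v = 18(v - 2)(v - 1) = 0 at v ∈ {1, 2}.
The Hessian is diagonal: diag(C_uu, C_vv). Second derivatives: C_uu(-4)=288, C_uu(-1)=-180, C_uu(4)=480; C_vv(1)=-18, C_vv(2)=18.
Saddle points occur where the two diagonal entries have opposite signs: (-4, 1), (-1, 2), (4, 1). Count: 3.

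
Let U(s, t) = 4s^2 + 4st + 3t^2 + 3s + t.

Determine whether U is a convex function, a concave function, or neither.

convex

U is quadratic, so its Hessian is the constant matrix H = [[8, 4], [4, 6]].
det(H) = 32, tr(H) = 14.
det(H) > 0 and tr(H) > 0, so H is positive definite everywhere: convex.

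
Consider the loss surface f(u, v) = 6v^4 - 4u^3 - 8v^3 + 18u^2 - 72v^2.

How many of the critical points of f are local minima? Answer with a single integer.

2

f separates as a function of u plus a function of v, so ∇f=0 decouples.
∂f/∂u = -12u(u - 3) = 0 at u ∈ {0, 3}; ∂f/∂v = 24v(v - 3)(v + 2) = 0 at v ∈ {-2, 0, 3}.
The Hessian is diagonal: diag(f_uu, f_vv). Second derivatives: f_uu(0)=36, f_uu(3)=-36; f_vv(-2)=240, f_vv(0)=-144, f_vv(3)=360.
Local minima occur where both diagonal entries positive: (0, -2), (0, 3). Count: 2.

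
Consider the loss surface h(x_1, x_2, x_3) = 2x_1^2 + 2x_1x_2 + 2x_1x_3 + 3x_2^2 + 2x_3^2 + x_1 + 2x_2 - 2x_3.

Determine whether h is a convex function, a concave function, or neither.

convex

h is quadratic, so its Hessian is the constant matrix H = [[4, 2, 2], [2, 6, 0], [2, 0, 4]].
Leading principal minors: 4, 20, 56.
All positive ⇒ H ≻ 0 ⇒ convex.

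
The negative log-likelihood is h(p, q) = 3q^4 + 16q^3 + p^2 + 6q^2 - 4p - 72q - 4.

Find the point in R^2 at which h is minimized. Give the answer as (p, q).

h(p,q) separates as A(p) + B(q) − 4, so its minimum is min A + min B − 4.
A'(p) = 2p - 4 vanishes at p ∈ {2}; B'(q) = 12(q - 1)(q + 2)(q + 3) vanishes at q ∈ {-3, -2, 1}.
Local minima of A (where A''>0): A(2)=-4. Local minima of B: B(-3)=81, B(1)=-47.
So the global minimum of h is A(2) + B(1) − 4 = -4 − 47 − 4 = -55, attained at (2, 1).

(2, 1)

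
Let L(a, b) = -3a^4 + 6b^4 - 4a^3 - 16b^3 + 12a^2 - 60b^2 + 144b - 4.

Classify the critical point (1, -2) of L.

The mixed partial ∂²L/∂a∂b is 0, so the Hessian at any point is diag(L_aa, L_bb) = diag(12(-3a^2 - 2a + 2), 24(3b^2 - 4b - 5)).
At (1, -2): H = diag(-36, 360).
The eigenvalues have opposite signs, so H is indefinite: a saddle point.

saddle point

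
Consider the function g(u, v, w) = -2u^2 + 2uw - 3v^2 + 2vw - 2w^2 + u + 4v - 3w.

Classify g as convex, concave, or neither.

g is quadratic, so its Hessian is the constant matrix H = [[-4, 0, 2], [0, -6, 2], [2, 2, -4]].
Leading principal minors: -4, 24, -56.
Signs alternate −, +, − ⇒ H ≺ 0 ⇒ concave.

concave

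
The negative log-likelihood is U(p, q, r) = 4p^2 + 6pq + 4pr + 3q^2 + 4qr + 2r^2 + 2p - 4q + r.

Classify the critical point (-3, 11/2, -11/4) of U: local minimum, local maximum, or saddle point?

The Hessian is constant: H = [[8, 6, 4], [6, 6, 4], [4, 4, 4]].
Leading principal minors: Δ₁ = 8, Δ₂ = 12, Δ₃ = 16.
All leading minors are positive, so H is positive definite: a local minimum.

local minimum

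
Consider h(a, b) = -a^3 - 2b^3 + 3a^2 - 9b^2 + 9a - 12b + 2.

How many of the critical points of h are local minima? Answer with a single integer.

h separates as a function of a plus a function of b, so ∇h=0 decouples.
∂h/∂a = -3(a - 3)(a + 1) = 0 at a ∈ {-1, 3}; ∂h/∂b = -6(b + 1)(b + 2) = 0 at b ∈ {-2, -1}.
The Hessian is diagonal: diag(h_aa, h_bb). Second derivatives: h_aa(-1)=12, h_aa(3)=-12; h_bb(-2)=6, h_bb(-1)=-6.
Local minima occur where both diagonal entries positive: (-1, -2). Count: 1.

1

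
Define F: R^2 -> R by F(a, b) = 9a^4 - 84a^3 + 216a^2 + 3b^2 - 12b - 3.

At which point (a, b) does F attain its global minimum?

F(a,b) separates as P(a) + Q(b) − 3, so its minimum is min P + min Q − 3.
P'(a) = 36a(a - 4)(a - 3) vanishes at a ∈ {0, 3, 4}; Q'(b) = 6b - 12 vanishes at b ∈ {2}.
Local minima of P (where P''>0): P(0)=0, P(4)=384. Local minima of Q: Q(2)=-12.
So the global minimum of F is P(0) + Q(2) − 3 = 0 − 12 − 3 = -15, attained at (0, 2).

(0, 2)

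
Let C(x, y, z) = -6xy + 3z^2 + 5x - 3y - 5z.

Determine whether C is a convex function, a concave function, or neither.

neither

C is quadratic, so its Hessian is the constant matrix H = [[0, -6, 0], [-6, 0, 0], [0, 0, 6]].
Leading principal minors: 0, -36, -216.
Neither pattern holds ⇒ H is indefinite ⇒ neither convex nor concave.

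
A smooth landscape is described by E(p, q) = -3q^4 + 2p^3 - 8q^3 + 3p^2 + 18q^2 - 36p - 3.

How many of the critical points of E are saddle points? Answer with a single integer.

3

E separates as a function of p plus a function of q, so ∇E=0 decouples.
∂E/∂p = 6(p - 2)(p + 3) = 0 at p ∈ {-3, 2}; ∂E/∂q = -12q(q - 1)(q + 3) = 0 at q ∈ {-3, 0, 1}.
The Hessian is diagonal: diag(E_pp, E_qq). Second derivatives: E_pp(-3)=-30, E_pp(2)=30; E_qq(-3)=-144, E_qq(0)=36, E_qq(1)=-48.
Saddle points occur where the two diagonal entries have opposite signs: (-3, 0), (2, -3), (2, 1). Count: 3.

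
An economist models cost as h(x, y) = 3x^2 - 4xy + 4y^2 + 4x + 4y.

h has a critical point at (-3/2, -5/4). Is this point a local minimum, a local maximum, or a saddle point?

local minimum

The Hessian of h is constant: H = [[6, -4], [-4, 8]].
det(H) = 6·8 − (-4)² = 32.
det(H) > 0 and tr(H) = 14 > 0, so H is positive definite and the point is a local minimum.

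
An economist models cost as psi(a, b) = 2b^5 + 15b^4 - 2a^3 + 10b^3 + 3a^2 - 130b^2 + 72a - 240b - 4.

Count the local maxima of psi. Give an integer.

2

psi separates as a function of a plus a function of b, so ∇psi=0 decouples.
∂psi/∂a = -6(a - 4)(a + 3) = 0 at a ∈ {-3, 4}; ∂psi/∂b = 10(b - 2)(b + 1)(b + 3)(b + 4) = 0 at b ∈ {-4, -3, -1, 2}.
The Hessian is diagonal: diag(psi_aa, psi_bb). Second derivatives: psi_aa(-3)=42, psi_aa(4)=-42; psi_bb(-4)=-180, psi_bb(-3)=100, psi_bb(-1)=-180, psi_bb(2)=900.
Local maxima occur where both diagonal entries negative: (4, -4), (4, -1). Count: 2.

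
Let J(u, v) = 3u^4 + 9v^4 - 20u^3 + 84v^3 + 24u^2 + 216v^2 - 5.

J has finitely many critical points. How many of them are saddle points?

4

J separates as a function of u plus a function of v, so ∇J=0 decouples.
∂J/∂u = 12u(u - 4)(u - 1) = 0 at u ∈ {0, 1, 4}; ∂J/∂v = 36v(v + 3)(v + 4) = 0 at v ∈ {-4, -3, 0}.
The Hessian is diagonal: diag(J_uu, J_vv). Second derivatives: J_uu(0)=48, J_uu(1)=-36, J_uu(4)=144; J_vv(-4)=144, J_vv(-3)=-108, J_vv(0)=432.
Saddle points occur where the two diagonal entries have opposite signs: (0, -3), (1, -4), (1, 0), (4, -3). Count: 4.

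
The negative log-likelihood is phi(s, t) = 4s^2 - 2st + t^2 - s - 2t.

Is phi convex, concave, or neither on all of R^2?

convex

phi is quadratic, so its Hessian is the constant matrix H = [[8, -2], [-2, 2]].
det(H) = 12, tr(H) = 10.
det(H) > 0 and tr(H) > 0, so H is positive definite everywhere: convex.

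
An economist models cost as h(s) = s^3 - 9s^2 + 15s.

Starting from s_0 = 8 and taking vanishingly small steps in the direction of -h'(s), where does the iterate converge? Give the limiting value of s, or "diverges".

5

h'(s) = 3(s - 5)(s - 1), so h'(8) = 63.
Gradient descent moves in the -h' direction, i.e. s is decreasing.
The nearest critical point in that direction is s = 5, where h'' = 12 > 0 (a local minimum). The iterate converges there.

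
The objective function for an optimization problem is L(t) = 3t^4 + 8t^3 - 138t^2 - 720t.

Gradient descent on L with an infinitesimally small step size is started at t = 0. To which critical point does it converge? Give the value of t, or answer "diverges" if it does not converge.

L'(t) = 12(t - 5)(t + 3)(t + 4), so L'(0) = -720.
Gradient descent moves in the -L' direction, i.e. t is increasing.
The nearest critical point in that direction is t = 5, where L'' = 864 > 0 (a local minimum). The iterate converges there.

5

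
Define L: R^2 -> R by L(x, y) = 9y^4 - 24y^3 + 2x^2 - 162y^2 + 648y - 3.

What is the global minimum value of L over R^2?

-2028

L(x,y) separates as P(x) + Q(y) − 3, so its minimum is min P + min Q − 3.
P'(x) = 4x vanishes at x ∈ {0}; Q'(y) = 36(y - 3)(y - 2)(y + 3) vanishes at y ∈ {-3, 2, 3}.
Local minima of P (where P''>0): P(0)=0. Local minima of Q: Q(-3)=-2025, Q(3)=567.
So the global minimum of L is P(0) + Q(-3) − 3 = 0 − 2025 − 3 = -2028, attained at (0, -3).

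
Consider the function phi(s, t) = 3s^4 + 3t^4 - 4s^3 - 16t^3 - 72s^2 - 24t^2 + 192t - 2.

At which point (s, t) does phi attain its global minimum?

phi(s,t) separates as P(s) + Q(t) − 2, so its minimum is min P + min Q − 2.
P'(s) = 12s(s - 4)(s + 3) vanishes at s ∈ {-3, 0, 4}; Q'(t) = 12(t - 4)(t - 2)(t + 2) vanishes at t ∈ {-2, 2, 4}.
Local minima of P (where P''>0): P(-3)=-297, P(4)=-640. Local minima of Q: Q(-2)=-304, Q(4)=128.
So the global minimum of phi is P(4) + Q(-2) − 2 = -640 − 304 − 2 = -946, attained at (4, -2).

(4, -2)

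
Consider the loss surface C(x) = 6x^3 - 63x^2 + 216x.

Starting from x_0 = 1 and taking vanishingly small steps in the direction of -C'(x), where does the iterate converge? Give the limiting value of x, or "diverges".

diverges

C'(x) = 18(x - 4)(x - 3), so C'(1) = 108.
Gradient descent moves in the -C' direction, i.e. x is decreasing.
There is no critical point below x=1, and C' keeps the same sign, so the iterate runs off to −∞.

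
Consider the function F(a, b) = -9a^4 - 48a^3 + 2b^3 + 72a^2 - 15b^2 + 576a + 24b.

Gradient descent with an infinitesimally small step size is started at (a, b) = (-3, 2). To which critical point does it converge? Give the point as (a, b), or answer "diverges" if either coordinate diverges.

F is separable, so gradient descent decouples: a follows -∂F/∂a, b follows -∂F/∂b.
∂F/∂a = -36(a - 2)(a + 2)(a + 4); at a=-3 this is -180, so a increases.
∂F/∂b = 6(b - 4)(b - 1); at b=2 this is -12, so b increases.
a converges to its nearest critical value -2 (a local min of the a-part); b converges to 4. The iterate converges to (-2, 4).

(-2, 4)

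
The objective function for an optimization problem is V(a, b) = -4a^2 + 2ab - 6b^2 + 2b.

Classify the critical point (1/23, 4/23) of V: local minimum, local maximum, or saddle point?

The Hessian of V is constant: H = [[-8, 2], [2, -12]].
det(H) = (-8)·(-12) − 2² = 92.
det(H) > 0 and tr(H) = -20 < 0, so H is negative definite and the point is a local maximum.

local maximum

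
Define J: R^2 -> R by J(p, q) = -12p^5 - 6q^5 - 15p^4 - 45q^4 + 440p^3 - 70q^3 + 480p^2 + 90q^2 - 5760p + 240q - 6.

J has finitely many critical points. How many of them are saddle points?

8

J separates as a function of p plus a function of q, so ∇J=0 decouples.
∂J/∂p = -60(p - 4)(p - 2)(p + 3)(p + 4) = 0 at p ∈ {-4, -3, 2, 4}; ∂J/∂q = -30(q - 1)(q + 1)(q + 2)(q + 4) = 0 at q ∈ {-4, -2, -1, 1}.
The Hessian is diagonal: diag(J_pp, J_qq). Second derivatives: J_pp(-4)=2880, J_pp(-3)=-2100, J_pp(2)=3600, J_pp(4)=-6720; J_qq(-4)=900, J_qq(-2)=-180, J_qq(-1)=180, J_qq(1)=-900.
Saddle points occur where the two diagonal entries have opposite signs: (-4, -2), (-4, 1), (-3, -4), (-3, -1), (2, -2), (2, 1), (4, -4), (4, -1). Count: 8.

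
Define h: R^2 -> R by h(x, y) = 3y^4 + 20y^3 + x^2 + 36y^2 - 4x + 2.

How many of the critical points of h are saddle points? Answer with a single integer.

1

h separates as a function of x plus a function of y, so ∇h=0 decouples.
∂h/∂x = 2(x - 2) = 0 at x ∈ {2}; ∂h/∂y = 12y(y + 2)(y + 3) = 0 at y ∈ {-3, -2, 0}.
The Hessian is diagonal: diag(h_xx, h_yy). Second derivatives: h_xx(2)=2; h_yy(-3)=36, h_yy(-2)=-24, h_yy(0)=72.
Saddle points occur where the two diagonal entries have opposite signs: (2, -2). Count: 1.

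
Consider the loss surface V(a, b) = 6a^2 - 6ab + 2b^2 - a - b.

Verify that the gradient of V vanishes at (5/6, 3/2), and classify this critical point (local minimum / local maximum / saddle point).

∇V = (12a - 6b - 1, -6a + 4b - 1); substituting (5/6, 3/2) gives ∇V = (0, 0), so (5/6, 3/2) is indeed a critical point.
The Hessian of V is constant: H = [[12, -6], [-6, 4]].
det(H) = 12·4 − (-6)² = 12.
det(H) > 0 and tr(H) = 16 > 0, so H is positive definite and the point is a local minimum.

local minimum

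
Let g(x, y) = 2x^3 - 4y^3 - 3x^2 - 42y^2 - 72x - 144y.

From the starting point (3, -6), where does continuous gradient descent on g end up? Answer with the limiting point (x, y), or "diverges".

g is separable, so gradient descent decouples: x follows -∂g/∂x, y follows -∂g/∂y.
∂g/∂x = 6(x - 4)(x + 3); at x=3 this is -36, so x increases.
∂g/∂y = -12(y + 3)(y + 4); at y=-6 this is -72, so y increases.
x converges to its nearest critical value 4 (a local min of the x-part); y converges to -4. The iterate converges to (4, -4).

(4, -4)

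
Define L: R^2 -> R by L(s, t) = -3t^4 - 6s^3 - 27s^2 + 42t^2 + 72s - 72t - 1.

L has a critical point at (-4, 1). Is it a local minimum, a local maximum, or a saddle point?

local minimum

The mixed partial ∂²L/∂s∂t is 0, so the Hessian at any point is diag(L_ss, L_tt) = diag(-18(2s + 3), 12(-3t^2 + 7)).
At (-4, 1): H = diag(90, 48).
Both eigenvalues are positive, so H is positive definite: a local minimum.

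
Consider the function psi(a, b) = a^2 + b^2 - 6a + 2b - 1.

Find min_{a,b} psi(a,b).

-11

psi(a,b) separates as P(a) + Q(b) − 1, so its minimum is min P + min Q − 1.
P'(a) = 2a - 6 vanishes at a ∈ {3}; Q'(b) = 2b + 2 vanishes at b ∈ {-1}.
Local minima of P (where P''>0): P(3)=-9. Local minima of Q: Q(-1)=-1.
So the global minimum of psi is P(3) + Q(-1) − 1 = -9 − 1 − 1 = -11, attained at (3, -1).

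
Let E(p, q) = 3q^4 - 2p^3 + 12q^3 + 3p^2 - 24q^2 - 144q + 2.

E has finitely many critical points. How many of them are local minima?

2

E separates as a function of p plus a function of q, so ∇E=0 decouples.
∂E/∂p = -6p(p - 1) = 0 at p ∈ {0, 1}; ∂E/∂q = 12(q - 2)(q + 2)(q + 3) = 0 at q ∈ {-3, -2, 2}.
The Hessian is diagonal: diag(E_pp, E_qq). Second derivatives: E_pp(0)=6, E_pp(1)=-6; E_qq(-3)=60, E_qq(-2)=-48, E_qq(2)=240.
Local minima occur where both diagonal entries positive: (0, -3), (0, 2). Count: 2.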